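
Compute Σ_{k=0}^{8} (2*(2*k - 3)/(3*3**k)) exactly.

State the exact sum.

Σ = -39382/19683

The ratio is (2*k - 1)/(3*(2*k - 3)).
Take A(k)=1/3, B(k)=1, C(k)=k - 3/2.
Need (1/3)·f(k+1) − (1)·f(k) = k - 3/2.
From deg A=0, deg B=0, deg C=1: d=1.
Match coefficients ⇒ f(k) = -3*(k - 1)/2.
R(k) = B(k−1)·f(k)/C(k) = -3*(k - 1)/(2*k - 3); s_k = R·t_k = 2*(1 - k)/3**k.
Check: Δs_k = 2*(2*k - 3)/(3*3**k). ✓
Σ_(k=0)^(8) t_k = s_(9) − s_(0) = -16/19683 − (2) = -39382/19683.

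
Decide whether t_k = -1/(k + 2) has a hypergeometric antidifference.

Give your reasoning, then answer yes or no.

r(k) = (k + 2)/(k + 3) after simplifying.
Normal form (A,B,C) = (k + 2, k + 3, 1).
Solve (k + 2)·f(k+1) − (k + 2)·f(k) = 1.
d = 0 from the (1,1,0) case.
Write f(k) = c0. Then LHS − RHS = -1, requiring -1 = 0: contradictory. No certificate.

No — t_k has no hypergeometric antidifference.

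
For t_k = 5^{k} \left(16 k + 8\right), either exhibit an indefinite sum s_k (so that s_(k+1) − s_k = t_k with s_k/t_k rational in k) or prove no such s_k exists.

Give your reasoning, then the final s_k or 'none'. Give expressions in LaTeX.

s_k = 5^{k} \left(4 k - 3\right)

The ratio is 5*(2*k + 3)/(2*k + 1).
Take A(k)=5, B(k)=1, C(k)=k + 1/2.
Solve (5)·f(k+1) − (1)·f(k) = k + 1/2.
deg f ≤ 1 (via 0,0,1).
A polynomial solution: f(k) = (4*k - 3)/16.
Get s_k = R·t_k = 5**k*(4*k - 3) with R(k) = B(k−1)f(k)/C(k) = (4*k - 3)/(8*(2*k + 1)).
Δs = 5**k*(16*k + 8), as required.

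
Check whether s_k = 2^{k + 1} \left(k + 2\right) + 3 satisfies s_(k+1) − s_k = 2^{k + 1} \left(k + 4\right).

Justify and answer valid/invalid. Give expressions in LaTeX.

s_(k+1) = 2**(k + 2)*(k + 3) + 3
s_(k+1) − s_k = 2**(k + 1)*(k + 4)
(s_(k+1) − s_k) − t_k = 0

Valid — Δs_k = t_k.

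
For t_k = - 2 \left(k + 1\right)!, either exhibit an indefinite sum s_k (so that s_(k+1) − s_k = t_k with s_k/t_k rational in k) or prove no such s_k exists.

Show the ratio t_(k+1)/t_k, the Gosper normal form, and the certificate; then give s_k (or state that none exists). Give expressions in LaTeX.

none (Gosper's algorithm certifies no s_k)

Compute t_(k+1)/t_k: get k + 2.
Factor: A=k + 2; B=1; C=1.
Set up (k + 2)·f(k+1) − (1)·f(k) − (1) = 0.
Bound: deg f ≤ -1.
deg f ≤ -1 is impossible — no certificate.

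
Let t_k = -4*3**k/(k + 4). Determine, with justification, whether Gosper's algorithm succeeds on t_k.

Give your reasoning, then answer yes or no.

The ratio is 3*(k + 4)/(k + 5).
A = 3*k + 12, B = k + 5, C = 1.
Set up (3*k + 12)·f(k+1) − (k + 4)·f(k) − (1) = 0.
From deg A=1, deg B=1, deg C=0: d=-1.
deg f ≤ -1 is impossible — no certificate.

No — negative degree bound, so no certificate f.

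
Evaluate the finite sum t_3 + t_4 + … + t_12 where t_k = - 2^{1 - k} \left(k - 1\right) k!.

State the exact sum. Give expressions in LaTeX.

The ratio is k*(k + 1)/(2*(k - 1)).
Take A(k)=k/2 + 1/2, B(k)=1, C(k)=k - 1.
Need (k/2 + 1/2)·f(k+1) − (1)·f(k) = k - 1.
From deg A=1, deg B=0, deg C=1: d=0.
Match coefficients ⇒ f(k) = 2.
Certificate R = B(k−1)f/C = 2/(k - 1) gives s_k = -2**(2 - k)*factorial(k).
Δs = -2**(1 - k)*(k - 1)*factorial(k), as required.
Sum = s_(13) − s_(3); s_(13) = -6081075/2, s_(3) = -3 ⇒ -6081069/2.

Σ = -6081069/2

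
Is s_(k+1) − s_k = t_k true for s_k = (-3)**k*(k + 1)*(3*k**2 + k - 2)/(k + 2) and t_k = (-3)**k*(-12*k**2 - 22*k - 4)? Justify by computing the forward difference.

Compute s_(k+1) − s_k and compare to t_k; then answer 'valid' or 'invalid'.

Invalid: residual (-3)**k*(12*k**3 + 49*k**2 + 49*k + 6)/(k**2 + 5*k + 6) ≠ 0.

s_(k+1) = (-3)**(k + 1)*(k + 2)*(k + 3*(k + 1)**2 - 1)/(k + 3)
s_(k+1) − s_k = (-3)**k*(-12*k**4 - 70*k**3 - 137*k**2 - 103*k - 18)/(k**2 + 5*k + 6)
(s_(k+1) − s_k) − t_k = (-3)**k*(12*k**3 + 49*k**2 + 49*k + 6)/(k**2 + 5*k + 6)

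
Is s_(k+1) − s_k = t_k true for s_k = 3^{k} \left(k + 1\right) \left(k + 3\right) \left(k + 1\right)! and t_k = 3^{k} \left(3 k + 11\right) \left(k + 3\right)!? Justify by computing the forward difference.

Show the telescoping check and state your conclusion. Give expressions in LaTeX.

Invalid: residual - 3^{k} \left(3 k^{2} + 17 k + 21\right) \left(k + 1\right)! ≠ 0.

s_(k+1) = 3**(k + 1)*(k + 2)*(k + 4)*factorial(k + 2)
s_(k+1) − s_k = 3**k*(3*k**3 + 23*k**2 + 56*k + 45)*factorial(k + 1)
(s_(k+1) − s_k) − t_k = -3**k*(3*k**2 + 17*k + 21)*factorial(k + 1)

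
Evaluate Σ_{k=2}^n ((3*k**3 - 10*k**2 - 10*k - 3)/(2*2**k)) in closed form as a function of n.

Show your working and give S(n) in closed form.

S(n) = 2**(-n - 1)*(5*2**n - 3*n**3 - 8*n**2 - 4*n + 5)

The ratio is (3*k**3 - k**2 - 21*k - 20)/(2*(3*k**3 - 10*k**2 - 10*k - 3)).
Gosper form: A/B · C(k+1)/C(k) with A=1/2, B=1, C=k**3 - 10*k**2/3 - 10*k/3 - 1.
Key eq: (1/2)·f(k+1) = (1)·f(k) + (k**3 - 10*k**2/3 - 10*k/3 - 1).
From deg A=0, deg B=0, deg C=3: d=3.
A polynomial solution: f(k) = -2*(3*k**3 - k**2 - 3*k - 4)/3.
R(k) = B(k−1)·f(k)/C(k) = -2*(3*k**3 - k**2 - 3*k - 4)/(3*k**3 - 10*k**2 - 10*k - 3); s_k = R·t_k = (-3*k**3 + k**2 + 3*k + 4)/2**k.
s_(k+1) − s_k = (3*k**3 - 10*k**2 - 10*k - 3)/(2*2**k) = t_k.
Evaluate: s_(n+1) = 2**(-n - 1)*(-3*n**3 - 8*n**2 - 4*n + 5); subtract s_(2) = -5/2 ⇒ S(n) = 2**(-n - 1)*(5*2**n - 3*n**3 - 8*n**2 - 4*n + 5).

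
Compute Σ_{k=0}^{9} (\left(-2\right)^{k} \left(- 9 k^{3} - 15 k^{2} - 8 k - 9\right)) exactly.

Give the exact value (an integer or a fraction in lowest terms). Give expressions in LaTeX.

r(k) = 2*(-9*k**3 - 42*k**2 - 65*k - 41)/(9*k**3 + 15*k**2 + 8*k + 9) after simplifying.
Gosper form: A/B · C(k+1)/C(k) with A=-2, B=1, C=k**3 + 5*k**2/3 + 8*k/9 + 1.
f must satisfy (-2)·f(k+1) − (1)·f(k) = k**3 + 5*k**2/3 + 8*k/9 + 1.
Bound: deg f ≤ 3.
Match coefficients ⇒ f(k) = -(3*k**3 - k**2 - 2*k + 3)/9.
Then R = B(k−1)f/C = -(3*k**3 - k**2 - 2*k + 3)/(9*k**3 + 15*k**2 + 8*k + 9), so s_k = R(k)·t_k = (-2)**k*(3*k**3 - k**2 - 2*k + 3).
Δs = (-2)**k*(-9*k**3 - 15*k**2 - 8*k - 9), as required.
Sum = s_(10) − s_(0); s_(10) = 2952192, s_(0) = 3 ⇒ 2952189.

Σ = 2952189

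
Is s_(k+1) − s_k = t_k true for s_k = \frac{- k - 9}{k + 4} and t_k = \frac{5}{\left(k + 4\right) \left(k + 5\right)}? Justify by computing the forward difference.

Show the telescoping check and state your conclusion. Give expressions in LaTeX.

Valid — Δs_k = t_k.

s_(k+1) = (-k - 10)/(k + 5)
s_(k+1) − s_k = 5/(k**2 + 9*k + 20)
(s_(k+1) − s_k) − t_k = 0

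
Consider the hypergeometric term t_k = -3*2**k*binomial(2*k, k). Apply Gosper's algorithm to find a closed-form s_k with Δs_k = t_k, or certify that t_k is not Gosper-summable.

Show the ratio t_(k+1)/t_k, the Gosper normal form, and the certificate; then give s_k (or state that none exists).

Ratio r(k) = 4*(2*k + 1)/(k + 1).
Normal form (A,B,C) = (8*k + 4, k + 1, 1).
Key eq: (8*k + 4)·f(k+1) = (k)·f(k) + (1).
Degrees (1,1,0) ⇒ d ≤ -1.
deg f ≤ -1 is impossible — no certificate.

none (Gosper's algorithm certifies no s_k)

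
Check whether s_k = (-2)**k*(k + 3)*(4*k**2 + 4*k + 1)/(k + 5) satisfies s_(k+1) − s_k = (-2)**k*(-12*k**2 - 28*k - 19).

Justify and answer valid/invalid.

s_(k+1) = (-2)**(k + 1)*(k + 4)*(4*k + 4*(k + 1)**2 + 5)/(k + 6)
s_(k+1) − s_k = (-2)**k*(-12*k**4 - 136*k**3 - 503*k**2 - 723*k - 378)/(k**2 + 11*k + 30)
(s_(k+1) − s_k) − t_k = 2*(-2)**k*(12*k**3 + 92*k**2 + 163*k + 96)/(k**2 + 11*k + 30)

Invalid: residual 2*(-2)**k*(12*k**3 + 92*k**2 + 163*k + 96)/(k**2 + 11*k + 30) ≠ 0.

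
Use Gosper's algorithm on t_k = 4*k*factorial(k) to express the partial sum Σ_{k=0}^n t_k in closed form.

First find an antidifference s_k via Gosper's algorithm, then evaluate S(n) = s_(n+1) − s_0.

The ratio is (k + 1)**2/k.
Normal form (A,B,C) = (k + 1, 1, k).
f must satisfy (k + 1)·f(k+1) − (1)·f(k) = k.
Bound: deg f ≤ 0.
Coefficient equations give f(k) = 1.
So s_k = (B(k−1)f/C)·t_k = (1/k)·t_k = 4*factorial(k).
Check: Δs_k = 4*k*factorial(k). ✓
Σ_(k=0)^n t_k = s_(n+1) − s_(0) = (4*factorial(n + 1)) − (4), i.e. 4*factorial(n + 1) - 4.

S(n) = 4*factorial(n + 1) - 4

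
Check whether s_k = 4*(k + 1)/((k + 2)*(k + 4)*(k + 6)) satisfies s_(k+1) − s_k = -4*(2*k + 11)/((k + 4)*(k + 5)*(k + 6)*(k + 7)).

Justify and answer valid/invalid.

Invalid: residual 12*(k**2 + 9*k + 19)/(k**6 + 27*k**5 + 295*k**4 + 1665*k**3 + 5104*k**2 + 8028*k + 5040) ≠ 0.

s_(k+1) = 4*(k + 2)/((k + 3)*(k + 5)*(k + 7))
s_(k+1) − s_k = 4*(-2*k**3 - 18*k**2 - 40*k - 9)/(k**6 + 27*k**5 + 295*k**4 + 1665*k**3 + 5104*k**2 + 8028*k + 5040)
(s_(k+1) − s_k) − t_k = 12*(k**2 + 9*k + 19)/(k**6 + 27*k**5 + 295*k**4 + 1665*k**3 + 5104*k**2 + 8028*k + 5040)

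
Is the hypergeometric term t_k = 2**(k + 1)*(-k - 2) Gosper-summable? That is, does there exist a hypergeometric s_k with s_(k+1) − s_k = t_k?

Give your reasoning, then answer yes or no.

Yes. s_k = -2**(k + 1)*k.

Ratio r(k) = 2*(k + 3)/(k + 2).
Normal form (A,B,C) = (2, 1, k + 2).
Key eq: (2)·f(k+1) = (1)·f(k) + (k + 2).
Bound: deg f ≤ 1.
A polynomial solution: f(k) = k.
Get s_k = R·t_k = -2**(k + 1)*k with R(k) = B(k−1)f(k)/C(k) = k/(k + 2).
Δs = 2**(k + 1)*(-k - 2), as required.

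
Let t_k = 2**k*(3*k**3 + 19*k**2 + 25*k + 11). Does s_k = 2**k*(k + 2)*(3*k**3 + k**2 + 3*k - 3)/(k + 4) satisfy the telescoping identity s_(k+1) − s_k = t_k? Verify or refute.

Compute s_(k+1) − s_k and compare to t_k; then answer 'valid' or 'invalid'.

s_(k+1) = 2**(k + 1)*(k + 3)*(3*k + 3*(k + 1)**3 + (k + 1)**2)/(k + 5)
s_(k+1) − s_k = 2**k*(3*k**5 + 40*k**4 + 200*k**3 + 416*k**2 + 383*k + 126)/(k**2 + 9*k + 20)
(s_(k+1) − s_k) − t_k = 2**(k + 1)*(-3*k**4 - 28*k**3 - 100*k**2 - 108*k - 47)/(k**2 + 9*k + 20)

Invalid: residual 2**(k + 1)*(-3*k**4 - 28*k**3 - 100*k**2 - 108*k - 47)/(k**2 + 9*k + 20) ≠ 0.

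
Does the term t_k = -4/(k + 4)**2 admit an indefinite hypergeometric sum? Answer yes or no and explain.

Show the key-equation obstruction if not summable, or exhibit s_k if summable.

No — t_k has no hypergeometric antidifference.

Ratio r(k) = (k + 4)**2/(k + 5)**2.
Normal form (A,B,C) = (k**2 + 8*k + 16, k**2 + 10*k + 25, 1).
f must satisfy (k**2 + 8*k + 16)·f(k+1) − (k**2 + 8*k + 16)·f(k) = 1.
deg f ≤ 0 (via 2,2,0).
Generic f = c0 gives residual -1; -1 = 0 cannot hold, so t_k is not Gosper-summable.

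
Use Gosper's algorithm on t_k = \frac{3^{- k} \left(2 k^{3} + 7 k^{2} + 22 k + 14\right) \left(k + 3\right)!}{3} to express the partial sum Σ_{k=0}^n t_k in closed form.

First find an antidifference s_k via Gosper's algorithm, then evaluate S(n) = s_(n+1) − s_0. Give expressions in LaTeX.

The ratio is (2*k**4 + 21*k**3 + 94*k**2 + 213*k + 180)/(3*(2*k**3 + 7*k**2 + 22*k + 14)).
Take A(k)=k/3 + 4/3, B(k)=1, C(k)=k**3 + 7*k**2/2 + 11*k + 7.
Key eq: (k/3 + 4/3)·f(k+1) = (1)·f(k) + (k**3 + 7*k**2/2 + 11*k + 7).
Degrees (1,0,3) ⇒ d ≤ 2.
Match coefficients ⇒ f(k) = 3*(2*k**2 + k + 2)/2.
Get s_k = R·t_k = (2*k**2 + k + 2)*factorial(k + 3)/3**k with R(k) = B(k−1)f(k)/C(k) = 3*(2*k**2 + k + 2)/(2*k**3 + 7*k**2 + 22*k + 14).
Verify: (2*k**3 + 7*k**2 + 22*k + 14)*factorial(k + 3)/(3*3**k) matches t_k.
Σ_(k=0)^n t_k = s_(n+1) − s_(0) = (3**(-n - 1)*(2*n**2 + 5*n + 5)*factorial(n + 4)) − (12), i.e. (-36*3**n + 2*n**6*factorial(n) + 25*n**5*factorial(n) + 125*n**4*factorial(n) + 325*n**3*factorial(n) + 473*n**2*factorial(n) + 370*n*factorial(n) + 120*factorial(n))/(3*3**n).

S(n) = \frac{3^{- n} \left(- 36 \cdot 3^{n} + 2 n^{6} n! + 25 n^{5} n! + 125 n^{4} n! + 325 n^{3} n! + 473 n^{2} n! + 370 n n! + 120 n!\right)}{3}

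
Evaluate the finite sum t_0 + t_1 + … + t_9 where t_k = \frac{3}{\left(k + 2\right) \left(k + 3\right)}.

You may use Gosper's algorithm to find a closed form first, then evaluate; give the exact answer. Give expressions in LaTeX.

Σ = 5/4

Ratio r(k) = (k + 2)/(k + 4).
Take A(k)=k + 2, B(k)=k + 4, C(k)=1.
Key eq: (k + 2)·f(k+1) = (k + 3)·f(k) + (1).
Bound: deg f ≤ 1.
Match coefficients ⇒ f(k) = k/2.
So s_k = (B(k−1)f/C)·t_k = (k*(k + 3)/2)·t_k = 3*k/(2*(k + 2)).
s_(k+1) − s_k = 3/(k**2 + 5*k + 6) = t_k.
Sum = s_(10) − s_(0); s_(10) = 5/4, s_(0) = 0 ⇒ 5/4.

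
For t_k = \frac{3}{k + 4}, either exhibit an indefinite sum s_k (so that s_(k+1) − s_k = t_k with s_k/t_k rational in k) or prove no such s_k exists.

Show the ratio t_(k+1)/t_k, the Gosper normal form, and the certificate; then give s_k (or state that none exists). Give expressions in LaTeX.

no hypergeometric antidifference exists

Ratio r(k) = (k + 4)/(k + 5).
Gosper form: A/B · C(k+1)/C(k) with A=k + 4, B=k + 5, C=1.
Need (k + 4)·f(k+1) − (k + 4)·f(k) = 1.
Bound: deg f ≤ 0.
Put f(k) = c0: A·f(k+1) − B(k−1)·f(k) − C = -1; need -1 = 0 — inconsistent ⇒ no f, not summable.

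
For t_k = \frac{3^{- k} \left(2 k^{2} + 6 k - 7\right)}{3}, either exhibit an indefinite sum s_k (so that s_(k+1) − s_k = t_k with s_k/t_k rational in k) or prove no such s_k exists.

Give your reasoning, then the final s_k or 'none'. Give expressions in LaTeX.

Compute t_(k+1)/t_k: get (2*k**2 + 10*k + 1)/(3*(2*k**2 + 6*k - 7)).
Factor: A=1/3; B=1; C=k**2 + 3*k - 7/2.
Solve (1/3)·f(k+1) − (1)·f(k) = k**2 + 3*k - 7/2.
d = 2 from the (0,0,2) case.
Solving with deg f ≤ 2: f(k) = -3*(k**2 + 4*k - 1)/2.
Certificate R = B(k−1)f/C = -3*(k**2 + 4*k - 1)/(2*k**2 + 6*k - 7) gives s_k = (-k**2 - 4*k + 1)/3**k.
Check: Δs_k = (2*k**2 + 6*k - 7)/(3*3**k). ✓

s_k = 3^{- k} \left(- k^{2} - 4 k + 1\right)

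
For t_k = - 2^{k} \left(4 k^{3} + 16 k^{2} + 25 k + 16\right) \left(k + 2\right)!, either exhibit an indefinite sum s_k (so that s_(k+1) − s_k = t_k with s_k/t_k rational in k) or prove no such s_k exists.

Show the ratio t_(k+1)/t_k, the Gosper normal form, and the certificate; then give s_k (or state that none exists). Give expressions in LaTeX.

The ratio is 2*(4*k**4 + 40*k**3 + 153*k**2 + 268*k + 183)/(4*k**3 + 16*k**2 + 25*k + 16).
A = 2*k + 6, B = 1, C = k**3 + 4*k**2 + 25*k/4 + 4.
Set up (2*k + 6)·f(k+1) − (1)·f(k) − (k**3 + 4*k**2 + 25*k/4 + 4) = 0.
Degrees (1,0,3) ⇒ d ≤ 2.
Match coefficients ⇒ f(k) = (2*k**2 - k + 2)/4.
So s_k = (B(k−1)f/C)·t_k = ((2*k**2 - k + 2)/(4*k**3 + 16*k**2 + 25*k + 16))·t_k = -2**k*(2*k**2 - k + 2)*factorial(k + 2).
Check: Δs_k = -2**k*(4*k**3 + 16*k**2 + 25*k + 16)*factorial(k + 2). ✓

s_k = - 2^{k} \left(2 k^{2} - k + 2\right) \left(k + 2\right)!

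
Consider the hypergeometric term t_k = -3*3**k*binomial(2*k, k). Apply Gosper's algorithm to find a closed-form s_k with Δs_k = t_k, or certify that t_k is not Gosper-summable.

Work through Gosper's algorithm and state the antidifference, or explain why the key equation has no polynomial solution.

r(k) = 6*(2*k + 1)/(k + 1) after simplifying.
Gosper form: A/B · C(k+1)/C(k) with A=12*k + 6, B=k + 1, C=1.
Need (12*k + 6)·f(k+1) − (k)·f(k) = 1.
deg f ≤ -1 (via 1,1,0).
deg f ≤ -1 is impossible — no certificate.

no hypergeometric antidifference exists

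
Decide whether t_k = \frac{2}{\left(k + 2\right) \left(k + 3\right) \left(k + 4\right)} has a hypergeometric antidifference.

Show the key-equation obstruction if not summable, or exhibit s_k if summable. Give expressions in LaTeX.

The ratio is (k + 2)/(k + 5).
Normal form (A,B,C) = (k + 2, k + 5, 1).
Key eq: (k + 2)·f(k+1) = (k + 4)·f(k) + (1).
Degrees (1,1,0) ⇒ d ≤ 2.
Solving with deg f ≤ 2: f(k) = k*(k + 5)/12.
Certificate R = B(k−1)f/C = k*(k + 4)*(k + 5)/12 gives s_k = k*(k + 5)/(6*(k + 2)*(k + 3)).
Δs = 2/(k**3 + 9*k**2 + 26*k + 24), as required.

Yes. s_k = \frac{k \left(k + 5\right)}{6 \left(k + 2\right) \left(k + 3\right)}.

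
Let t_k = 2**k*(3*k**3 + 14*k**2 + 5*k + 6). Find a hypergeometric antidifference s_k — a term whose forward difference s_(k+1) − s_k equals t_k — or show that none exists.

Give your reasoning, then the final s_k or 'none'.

s_k = 2**k*(3*k**3 - 4*k**2 + 3*k + 2)

r(k) = 2*(3*k**3 + 23*k**2 + 42*k + 28)/(3*k**3 + 14*k**2 + 5*k + 6) after simplifying.
So A=2 and B=1, with C=k**3 + 14*k**2/3 + 5*k/3 + 2.
Need (2)·f(k+1) − (1)·f(k) = k**3 + 14*k**2/3 + 5*k/3 + 2.
deg f ≤ 3 (via 0,0,3).
Coefficient equations give f(k) = (3*k**3 - 4*k**2 + 3*k + 2)/3.
R(k) = B(k−1)·f(k)/C(k) = (3*k**3 - 4*k**2 + 3*k + 2)/(3*k**3 + 14*k**2 + 5*k + 6); s_k = R·t_k = 2**k*(3*k**3 - 4*k**2 + 3*k + 2).
Verify: 2**k*(3*k**3 + 14*k**2 + 5*k + 6) matches t_k.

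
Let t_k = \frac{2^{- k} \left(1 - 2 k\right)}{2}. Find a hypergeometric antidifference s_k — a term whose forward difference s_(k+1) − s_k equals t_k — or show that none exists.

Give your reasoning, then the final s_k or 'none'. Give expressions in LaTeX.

s_k = 2^{- k} \left(2 k + 1\right)

Compute t_(k+1)/t_k: get (2*k + 1)/(2*(2*k - 1)).
Gosper form: A/B · C(k+1)/C(k) with A=1/2, B=1, C=k - 1/2.
Key eq: (1/2)·f(k+1) = (1)·f(k) + (k - 1/2).
d = 1 from the (0,0,1) case.
Solving with deg f ≤ 1: f(k) = -2*k - 1.
Then R = B(k−1)f/C = -2*(2*k + 1)/(2*k - 1), so s_k = R(k)·t_k = (2*k + 1)/2**k.
Δs = (1 - 2*k)/(2*2**k), as required.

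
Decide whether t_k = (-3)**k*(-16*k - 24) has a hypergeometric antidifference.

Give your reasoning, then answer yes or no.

Yes. s_k = (-3)**k*(4*k + 3).

r(k) = 3*(-2*k - 5)/(2*k + 3) after simplifying.
Take A(k)=-3, B(k)=1, C(k)=k + 3/2.
f must satisfy (-3)·f(k+1) − (1)·f(k) = k + 3/2.
Degrees (0,0,1) ⇒ d ≤ 1.
A polynomial solution: f(k) = -(4*k + 3)/16.
Get s_k = R·t_k = (-3)**k*(4*k + 3) with R(k) = B(k−1)f(k)/C(k) = -(4*k + 3)/(8*(2*k + 3)).
s_(k+1) − s_k = (-3)**k*(-16*k - 24) = t_k.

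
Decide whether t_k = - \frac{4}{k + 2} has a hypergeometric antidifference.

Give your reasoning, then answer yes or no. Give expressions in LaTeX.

No — the linear system for f has no solution.

Step 1: r(k) = (k + 2)/(k + 3).
Gosper form: A/B · C(k+1)/C(k) with A=k + 2, B=k + 3, C=1.
Solve (k + 2)·f(k+1) − (k + 2)·f(k) = 1.
d = 0 from the (1,1,0) case.
Generic f = c0 gives residual -1; -1 = 0 cannot hold, so t_k is not Gosper-summable.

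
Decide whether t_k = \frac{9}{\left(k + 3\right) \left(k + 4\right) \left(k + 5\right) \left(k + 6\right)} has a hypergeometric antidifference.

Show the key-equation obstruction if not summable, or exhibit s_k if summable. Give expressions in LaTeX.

r(k) = (k + 3)/(k + 7) after simplifying.
Normal form (A,B,C) = (k + 3, k + 7, 1).
Set up (k + 3)·f(k+1) − (k + 6)·f(k) − (1) = 0.
d = 3 from the (1,1,0) case.
Solve for f: f(k) = k*(k**2 + 12*k + 47)/180 (degree 3 ≤ 3).
Then R = B(k−1)f/C = k*(k + 6)*(k**2 + 12*k + 47)/180, so s_k = R(k)·t_k = k*(k**2 + 12*k + 47)/(20*(k + 3)*(k + 4)*(k + 5)).
s_(k+1) − s_k = 9/(k**4 + 18*k**3 + 119*k**2 + 342*k + 360) = t_k.

Yes. s_k = \frac{k \left(k^{2} + 12 k + 47\right)}{20 \left(k + 3\right) \left(k + 4\right) \left(k + 5\right)}.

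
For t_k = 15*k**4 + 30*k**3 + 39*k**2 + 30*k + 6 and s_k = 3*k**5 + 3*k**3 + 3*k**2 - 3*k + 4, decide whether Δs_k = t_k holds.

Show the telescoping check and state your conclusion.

s_(k+1) = -3*k + 3*(k + 1)**5 + 3*(k + 1)**3 + 3*(k + 1)**2 + 1
s_(k+1) − s_k = 15*k**4 + 30*k**3 + 39*k**2 + 30*k + 6
(s_(k+1) − s_k) − t_k = 0

valid; difference matches t_k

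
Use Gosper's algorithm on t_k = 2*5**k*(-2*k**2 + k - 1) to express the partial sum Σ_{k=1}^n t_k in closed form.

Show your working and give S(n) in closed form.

S(n) = -5*5**n*n**2 + 5*5**n*n - 5*5**n + 5

r(k) = 5*(-k + 2*(k + 1)**2)/(2*k**2 - k + 1) after simplifying.
Normal form (A,B,C) = (5, 1, k**2 - k/2 + 1/2).
Set up (5)·f(k+1) − (1)·f(k) − (k**2 - k/2 + 1/2) = 0.
Bound: deg f ≤ 2.
Solve for f: f(k) = (k**2 - 3*k + 3)/4 (degree 2 ≤ 2).
Certificate R = B(k−1)f/C = (k**2 - 3*k + 3)/(2*(2*k**2 - k + 1)) gives s_k = 5**k*(-k**2 + 3*k - 3).
s_(k+1) − s_k = 2*5**k*(-2*k**2 + k - 1) = t_k.
Σ_(k=1)^n t_k = s_(n+1) − s_(1) = (5**(n + 1)*(-n**2 + n - 1)) − (-5), i.e. -5*5**n*n**2 + 5*5**n*n - 5*5**n + 5.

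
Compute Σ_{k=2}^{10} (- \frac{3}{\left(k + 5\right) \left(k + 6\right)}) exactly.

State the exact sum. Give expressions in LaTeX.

Σ = -27/112

The ratio is (k + 5)/(k + 7).
A = k + 5, B = k + 7, C = 1.
Solve (k + 5)·f(k+1) − (k + 6)·f(k) = 1.
Bound: deg f ≤ 1.
Solve for f: f(k) = k/5 (degree 1 ≤ 1).
Get s_k = R·t_k = -3*k/(5*k + 25) with R(k) = B(k−1)f(k)/C(k) = k*(k + 6)/5.
Check: Δs_k = -3/(k**2 + 11*k + 30). ✓
Sum = s_(11) − s_(2); s_(11) = -33/80, s_(2) = -6/35 ⇒ -27/112.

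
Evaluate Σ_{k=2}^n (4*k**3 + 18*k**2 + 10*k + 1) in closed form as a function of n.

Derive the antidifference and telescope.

S(n) = n**4 + 8*n**3 + 15*n**2 + 9*n - 33

The ratio is (4*k**3 + 30*k**2 + 58*k + 33)/(4*k**3 + 18*k**2 + 10*k + 1).
A = 1, B = 1, C = k**3 + 9*k**2/2 + 5*k/2 + 1/4.
Set up (1)·f(k+1) − (1)·f(k) − (k**3 + 9*k**2/2 + 5*k/2 + 1/4) = 0.
deg f ≤ 4 (via 0,0,3).
Coefficient equations give f(k) = k*(k**3 + 4*k**2 - 3*k - 1)/4.
Certificate R = B(k−1)f/C = k*(k**3 + 4*k**2 - 3*k - 1)/((2*k + 1)*(2*k**2 + 8*k + 1)) gives s_k = k*(k**3 + 4*k**2 - 3*k - 1).
Δs = 4*k**3 + 18*k**2 + 10*k + 1, as required.
Σ_(k=2)^n t_k = s_(n+1) − s_(2) = (n**4 + 8*n**3 + 15*n**2 + 9*n + 1) − (34), i.e. n**4 + 8*n**3 + 15*n**2 + 9*n - 33.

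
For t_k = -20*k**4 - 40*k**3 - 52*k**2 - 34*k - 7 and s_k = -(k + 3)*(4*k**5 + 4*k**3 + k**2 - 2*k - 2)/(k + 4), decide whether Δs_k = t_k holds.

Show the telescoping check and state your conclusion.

Invalid: residual (16*k**5 + 120*k**4 + 208*k**3 + 241*k**2 + 145*k + 30)/(k**2 + 9*k + 20) ≠ 0.

s_(k+1) = -(k + 4)*(-2*k + 4*(k + 1)**5 + 4*(k + 1)**3 + (k + 1)**2 - 4)/(k + 5)
s_(k+1) − s_k = 2*(-10*k**6 - 102*k**5 - 346*k**4 - 547*k**3 - 556*k**2 - 299*k - 55)/(k**2 + 9*k + 20)
(s_(k+1) − s_k) − t_k = (16*k**5 + 120*k**4 + 208*k**3 + 241*k**2 + 145*k + 30)/(k**2 + 9*k + 20)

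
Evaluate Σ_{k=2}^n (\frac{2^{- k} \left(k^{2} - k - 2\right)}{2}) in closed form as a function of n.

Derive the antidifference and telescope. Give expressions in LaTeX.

r(k) = (k**2 + k - 2)/(2*(k**2 - k - 2)) after simplifying.
Gosper form: A/B · C(k+1)/C(k) with A=1/2, B=1, C=k**2 - k - 2.
Set up (1/2)·f(k+1) − (1)·f(k) − (k**2 - k - 2) = 0.
From deg A=0, deg B=0, deg C=2: d=2.
A polynomial solution: f(k) = -2*k*(k + 1).
Get s_k = R·t_k = k*(-k - 1)/2**k with R(k) = B(k−1)f(k)/C(k) = -2*k/(k - 2).
Verify: (k - 2)*(k + 1)/(2*2**k) matches t_k.
Evaluate: s_(n+1) = 2**(-n - 1)*(-n**2 - 3*n - 2); subtract s_(2) = -3/2 ⇒ S(n) = 2**(-n - 1)*(3*2**n - n**2 - 3*n - 2).

S(n) = 2^{- n - 1} \left(3 \cdot 2^{n} - n^{2} - 3 n - 2\right)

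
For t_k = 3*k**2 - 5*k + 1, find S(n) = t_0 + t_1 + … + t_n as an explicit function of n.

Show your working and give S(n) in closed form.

S(n) = n**3 - n**2 - n + 1

t_(k+1)/t_k = (3*k**2 + k - 1)/(3*k**2 - 5*k + 1).
Gosper form: A/B · C(k+1)/C(k) with A=1, B=1, C=k**2 - 5*k/3 + 1/3.
Key eq: (1)·f(k+1) = (1)·f(k) + (k**2 - 5*k/3 + 1/3).
From deg A=0, deg B=0, deg C=2: d=3.
Solving with deg f ≤ 3: f(k) = k*(k - 2)**2/3.
Get s_k = R·t_k = k*(k**2 - 4*k + 4) with R(k) = B(k−1)f(k)/C(k) = k*(k - 2)**2/(3*k**2 - 5*k + 1).
Verify: 3*k**2 - 5*k + 1 matches t_k.
Evaluate: s_(n+1) = n**3 - n**2 - n + 1; subtract s_(0) = 0 ⇒ S(n) = n**3 - n**2 - n + 1.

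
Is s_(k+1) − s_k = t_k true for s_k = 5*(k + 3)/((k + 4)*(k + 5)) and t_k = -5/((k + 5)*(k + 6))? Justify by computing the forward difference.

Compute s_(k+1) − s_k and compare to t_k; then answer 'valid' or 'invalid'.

s_(k+1) = 5*(k + 4)/((k + 5)*(k + 6))
s_(k+1) − s_k = 5*(-k - 2)/(k**3 + 15*k**2 + 74*k + 120)
(s_(k+1) − s_k) − t_k = 10/(k**3 + 15*k**2 + 74*k + 120)

Invalid: residual 10/(k**3 + 15*k**2 + 74*k + 120) ≠ 0.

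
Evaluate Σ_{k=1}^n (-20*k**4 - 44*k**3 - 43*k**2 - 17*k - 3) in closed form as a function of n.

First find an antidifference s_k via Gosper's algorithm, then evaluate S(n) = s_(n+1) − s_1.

S(n) = n*(-4*n**4 - 21*n**3 - 43*n**2 - 41*n - 18)

t_(k+1)/t_k = (20*k**4 + 124*k**3 + 295*k**2 + 315*k + 127)/(20*k**4 + 44*k**3 + 43*k**2 + 17*k + 3).
Normal form (A,B,C) = (1, 1, k**4 + 11*k**3/5 + 43*k**2/20 + 17*k/20 + 3/20).
f must satisfy (1)·f(k+1) − (1)·f(k) = k**4 + 11*k**3/5 + 43*k**2/20 + 17*k/20 + 3/20.
Bound: deg f ≤ 5.
Solve for f: f(k) = k*(4*k**4 + k**3 - k**2 - 2*k + 1)/20 (degree 5 ≤ 5).
Get s_k = R·t_k = k*(-4*k**4 - k**3 + k**2 + 2*k - 1) with R(k) = B(k−1)f(k)/C(k) = k*(4*k**4 + k**3 - k**2 - 2*k + 1)/(20*k**4 + 44*k**3 + 43*k**2 + 17*k + 3).
Verify: -20*k**4 - 44*k**3 - 43*k**2 - 17*k - 3 matches t_k.
s_(n+1) = -4*n**5 - 21*n**4 - 43*n**3 - 41*n**2 - 18*n - 3 and s_(1) = -3, so S(n) = n*(-4*n**4 - 21*n**3 - 43*n**2 - 41*n - 18).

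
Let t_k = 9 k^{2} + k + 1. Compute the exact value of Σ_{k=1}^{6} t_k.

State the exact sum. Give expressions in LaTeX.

The ratio is (k + 9*(k + 1)**2 + 2)/(9*k**2 + k + 1).
Gosper form: A/B · C(k+1)/C(k) with A=1, B=1, C=k**2 + k/9 + 1/9.
f must satisfy (1)·f(k+1) − (1)·f(k) = k**2 + k/9 + 1/9.
deg f ≤ 3 (via 0,0,2).
A polynomial solution: f(k) = k*(3*k**2 - 4*k + 2)/9.
Certificate R = B(k−1)f/C = k*(3*k**2 - 4*k + 2)/(9*k**2 + k + 1) gives s_k = k*(3*k**2 - 4*k + 2).
Verify: 9*k**2 + k + 1 matches t_k.
Evaluate s at k=7 and k=1: 847 and 1; difference 846.

Σ = 846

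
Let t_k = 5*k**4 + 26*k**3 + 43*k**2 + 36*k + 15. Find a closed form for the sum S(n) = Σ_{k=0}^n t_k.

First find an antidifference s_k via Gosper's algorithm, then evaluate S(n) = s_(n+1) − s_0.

r(k) = (5*k**4 + 46*k**3 + 151*k**2 + 220*k + 125)/(5*k**4 + 26*k**3 + 43*k**2 + 36*k + 15) after simplifying.
Take A(k)=1, B(k)=1, C(k)=k**4 + 26*k**3/5 + 43*k**2/5 + 36*k/5 + 3.
Solve (1)·f(k+1) − (1)·f(k) = k**4 + 26*k**3/5 + 43*k**2/5 + 36*k/5 + 3.
From deg A=0, deg B=0, deg C=4: d=5.
A polynomial solution: f(k) = k*(k**4 + 4*k**3 + 3*k**2 + 3*k + 4)/5.
Then R = B(k−1)f/C = k*(k**4 + 4*k**3 + 3*k**2 + 3*k + 4)/(5*k**4 + 26*k**3 + 43*k**2 + 36*k + 15), so s_k = R(k)·t_k = k*(k**4 + 4*k**3 + 3*k**2 + 3*k + 4).
s_(k+1) − s_k = 5*k**4 + 26*k**3 + 43*k**2 + 36*k + 15 = t_k.
Telescope: S(n) = s_(n+1) − s_(0) = n**5 + 9*n**4 + 29*n**3 + 46*n**2 + 40*n + 15 − (0) = n**5 + 9*n**4 + 29*n**3 + 46*n**2 + 40*n + 15.

S(n) = n**5 + 9*n**4 + 29*n**3 + 46*n**2 + 40*n + 15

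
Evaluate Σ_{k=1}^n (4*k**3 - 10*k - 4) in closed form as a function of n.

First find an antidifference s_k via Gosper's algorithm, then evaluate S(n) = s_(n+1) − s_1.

S(n) = n*(n**3 + 2*n**2 - 4*n - 9)

t_(k+1)/t_k = (5*k - 2*(k + 1)**3 + 7)/(-2*k**3 + 5*k + 2).
Take A(k)=1, B(k)=1, C(k)=k**3 - 5*k/2 - 1.
f must satisfy (1)·f(k+1) − (1)·f(k) = k**3 - 5*k/2 - 1.
Bound: deg f ≤ 4.
A polynomial solution: f(k) = k*(k**3 - 2*k**2 - 4*k + 1)/4.
Certificate R = B(k−1)f/C = k*(k**3 - 2*k**2 - 4*k + 1)/(2*(2*k**3 - 5*k - 2)) gives s_k = k*(k**3 - 2*k**2 - 4*k + 1).
Δs = 4*k**3 - 10*k - 4, as required.
s_(n+1) = n**4 + 2*n**3 - 4*n**2 - 9*n - 4 and s_(1) = -4, so S(n) = n*(n**3 + 2*n**2 - 4*n - 9).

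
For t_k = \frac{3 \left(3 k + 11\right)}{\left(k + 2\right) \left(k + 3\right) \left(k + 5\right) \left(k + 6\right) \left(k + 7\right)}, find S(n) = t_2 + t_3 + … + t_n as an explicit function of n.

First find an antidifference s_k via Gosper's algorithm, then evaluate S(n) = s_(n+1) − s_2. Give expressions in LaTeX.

The ratio is (k + 2)*(k + 5)*(3*k + 14)/((k + 4)*(k + 8)*(3*k + 11)).
A = k + 2, B = k + 8, C = k**2 + 23*k/3 + 44/3.
Need (k + 2)·f(k+1) − (k + 7)·f(k) = k**2 + 23*k/3 + 44/3.
d = 5 from the (1,1,2) case.
Match coefficients ⇒ f(k) = k*(k + 3)*(k + 4)*(k**2 + 13*k + 52)/180.
R(k) = B(k−1)·f(k)/C(k) = k*(k + 3)*(k + 7)*(k**2 + 13*k + 52)/(60*(3*k + 11)); s_k = R·t_k = k*(k**2 + 13*k + 52)/(20*(k**3 + 13*k**2 + 52*k + 60)).
Verify: 3*(3*k + 11)/(k**5 + 23*k**4 + 203*k**3 + 853*k**2 + 1692*k + 1260) matches t_k.
Σ_(k=2)^n t_k = s_(n+1) − s_(2) = ((n**3 + 16*n**2 + 81*n + 66)/(20*(n**3 + 16*n**2 + 81*n + 126))) − (41/1120), i.e. 3*(n**3 + 16*n**2 + 81*n - 98)/(224*(n**3 + 16*n**2 + 81*n + 126)).

S(n) = \frac{3 \left(n^{3} + 16 n^{2} + 81 n - 98\right)}{224 \left(n^{3} + 16 n^{2} + 81 n + 126\right)}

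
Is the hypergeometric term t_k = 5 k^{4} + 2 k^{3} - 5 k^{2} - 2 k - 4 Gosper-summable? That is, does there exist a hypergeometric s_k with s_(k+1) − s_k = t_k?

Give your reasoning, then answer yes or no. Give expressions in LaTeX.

Step 1: r(k) = (5*k**4 + 22*k**3 + 31*k**2 + 14*k - 4)/(5*k**4 + 2*k**3 - 5*k**2 - 2*k - 4).
Factor: A=1; B=1; C=k**4 + 2*k**3/5 - k**2 - 2*k/5 - 4/5.
Set up (1)·f(k+1) − (1)·f(k) − (k**4 + 2*k**3/5 - k**2 - 2*k/5 - 4/5) = 0.
Degrees (0,0,4) ⇒ d ≤ 5.
Match coefficients ⇒ f(k) = k*(k**4 - 2*k**3 - k**2 + 2*k - 4)/5.
Get s_k = R·t_k = k*(k**4 - 2*k**3 - k**2 + 2*k - 4) with R(k) = B(k−1)f(k)/C(k) = k*(k**4 - 2*k**3 - k**2 + 2*k - 4)/(5*k**4 + 2*k**3 - 5*k**2 - 2*k - 4).
Δs = 5*k**4 + 2*k**3 - 5*k**2 - 2*k - 4, as required.

Yes. s_k = k \left(k^{4} - 2 k^{3} - k^{2} + 2 k - 4\right).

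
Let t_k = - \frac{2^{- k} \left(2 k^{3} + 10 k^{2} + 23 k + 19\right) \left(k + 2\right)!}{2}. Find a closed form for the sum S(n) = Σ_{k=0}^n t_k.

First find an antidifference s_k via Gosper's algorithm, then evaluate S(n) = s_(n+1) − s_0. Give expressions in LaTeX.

r(k) = (2*k**4 + 22*k**3 + 97*k**2 + 201*k + 162)/(2*(2*k**3 + 10*k**2 + 23*k + 19)) after simplifying.
Factor: A=k/2 + 3/2; B=1; C=k**3 + 5*k**2 + 23*k/2 + 19/2.
Solve (k/2 + 3/2)·f(k+1) − (1)·f(k) = k**3 + 5*k**2 + 23*k/2 + 19/2.
deg f ≤ 2 (via 1,0,3).
Solve for f: f(k) = 2*k**2 + 4*k + 1 (degree 2 ≤ 2).
Get s_k = R·t_k = -(2*k**2 + 4*k + 1)*factorial(k + 2)/2**k with R(k) = B(k−1)f(k)/C(k) = 2*(2*k**2 + 4*k + 1)/(2*k**3 + 10*k**2 + 23*k + 19).
s_(k+1) − s_k = -(2*k**3 + 10*k**2 + 23*k + 19)*factorial(k + 2)/(2*2**k) = t_k.
Evaluate: s_(n+1) = -2**(-n - 1)*(2*n**2 + 8*n + 7)*factorial(n + 3); subtract s_(0) = -2 ⇒ S(n) = 2**(-n - 1)*(2**(n + 2) - 2*n**5*factorial(n) - 20*n**4*factorial(n) - 77*n**3*factorial(n) - 142*n**2*factorial(n) - 125*n*factorial(n) - 42*factorial(n)).

S(n) = 2^{- n - 1} \left(2^{n + 2} - 2 n^{5} n! - 20 n^{4} n! - 77 n^{3} n! - 142 n^{2} n! - 125 n n! - 42 n!\right)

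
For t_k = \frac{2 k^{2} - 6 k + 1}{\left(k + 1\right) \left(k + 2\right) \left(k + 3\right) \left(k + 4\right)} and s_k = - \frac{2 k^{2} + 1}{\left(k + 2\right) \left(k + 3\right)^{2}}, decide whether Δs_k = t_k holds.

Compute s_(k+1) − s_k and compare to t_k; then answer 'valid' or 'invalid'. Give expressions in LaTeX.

Invalid: residual \frac{2 \left(- 4 k^{3} - 8 k^{2} + 16 k - 7\right)}{k^{6} + 17 k^{5} + 117 k^{4} + 415 k^{3} + 794 k^{2} + 768 k + 288} ≠ 0.

s_(k+1) = (-2*(k + 1)**2 - 1)/((k + 3)*(k + 4)**2)
s_(k+1) − s_k = (2*k**3 - 2*k**2 - 31*k - 2)/(k**5 + 16*k**4 + 101*k**3 + 314*k**2 + 480*k + 288)
(s_(k+1) − s_k) − t_k = 2*(-4*k**3 - 8*k**2 + 16*k - 7)/(k**6 + 17*k**5 + 117*k**4 + 415*k**3 + 794*k**2 + 768*k + 288)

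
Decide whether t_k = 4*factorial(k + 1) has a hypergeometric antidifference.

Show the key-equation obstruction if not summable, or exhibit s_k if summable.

Ratio r(k) = k + 2.
A = k + 2, B = 1, C = 1.
Key eq: (k + 2)·f(k+1) = (1)·f(k) + (1).
Degrees (1,0,0) ⇒ d ≤ -1.
deg f ≤ -1 is impossible — no certificate.

No. Not Gosper-summable.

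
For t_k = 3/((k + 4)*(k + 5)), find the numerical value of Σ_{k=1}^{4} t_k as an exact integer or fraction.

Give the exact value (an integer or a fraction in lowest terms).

Σ = 4/15

Step 1: r(k) = (k + 4)/(k + 6).
Gosper form: A/B · C(k+1)/C(k) with A=k + 4, B=k + 6, C=1.
Solve (k + 4)·f(k+1) − (k + 5)·f(k) = 1.
Degrees (1,1,0) ⇒ d ≤ 1.
A polynomial solution: f(k) = k/4.
Certificate R = B(k−1)f/C = k*(k + 5)/4 gives s_k = 3*k/(4*(k + 4)).
Verify: 3/(k**2 + 9*k + 20) matches t_k.
Σ_(k=1)^(4) t_k = s_(5) − s_(1) = 5/12 − (3/20) = 4/15.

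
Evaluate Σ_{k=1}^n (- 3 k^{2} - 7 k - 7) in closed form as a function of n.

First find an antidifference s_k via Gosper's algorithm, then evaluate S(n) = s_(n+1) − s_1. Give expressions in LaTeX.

Compute t_(k+1)/t_k: get (3*k**2 + 13*k + 17)/(3*k**2 + 7*k + 7).
Take A(k)=1, B(k)=1, C(k)=k**2 + 7*k/3 + 7/3.
Solve (1)·f(k+1) − (1)·f(k) = k**2 + 7*k/3 + 7/3.
From deg A=0, deg B=0, deg C=2: d=3.
Solving with deg f ≤ 3: f(k) = k*(k**2 + 2*k + 4)/3.
R(k) = B(k−1)·f(k)/C(k) = k*(k**2 + 2*k + 4)/(3*k**2 + 7*k + 7); s_k = R·t_k = k*(-k**2 - 2*k - 4).
Verify: -3*k**2 - 7*k - 7 matches t_k.
Evaluate: s_(n+1) = -n**3 - 5*n**2 - 11*n - 7; subtract s_(1) = -7 ⇒ S(n) = n*(-n**2 - 5*n - 11).

S(n) = n \left(- n^{2} - 5 n - 11\right)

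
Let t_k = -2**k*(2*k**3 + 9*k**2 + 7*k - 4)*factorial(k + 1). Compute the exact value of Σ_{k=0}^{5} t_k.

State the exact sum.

Ratio r(k) = 2*(2*k**4 + 19*k**3 + 61*k**2 + 76*k + 28)/(2*k**3 + 9*k**2 + 7*k - 4).
Factor: A=2*k + 4; B=1; C=k**3 + 9*k**2/2 + 7*k/2 - 2.
Need (2*k + 4)·f(k+1) − (1)·f(k) = k**3 + 9*k**2/2 + 7*k/2 - 2.
From deg A=1, deg B=0, deg C=3: d=2.
Coefficient equations give f(k) = (k**2 + k - 4)/2.
Get s_k = R·t_k = -2**k*(k**2 + k - 4)*factorial(k + 1) with R(k) = B(k−1)f(k)/C(k) = (k**2 + k - 4)/(2*k**3 + 9*k**2 + 7*k - 4).
s_(k+1) − s_k = -2**k*(2*k**3 + 9*k**2 + 7*k - 4)*factorial(k + 1) = t_k.
Telescoping: Σ = s_(6) − s_(0) = -12257280 − (4) = -12257284.

Σ = -12257284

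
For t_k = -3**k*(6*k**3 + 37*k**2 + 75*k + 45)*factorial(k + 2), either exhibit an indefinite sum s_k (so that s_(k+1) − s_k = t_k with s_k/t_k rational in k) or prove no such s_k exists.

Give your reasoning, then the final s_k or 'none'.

Compute t_(k+1)/t_k: get 3*(6*k**4 + 73*k**3 + 332*k**2 + 664*k + 489)/(6*k**3 + 37*k**2 + 75*k + 45).
Take A(k)=3*k + 9, B(k)=1, C(k)=k**3 + 37*k**2/6 + 25*k/2 + 15/2.
Solve (3*k + 9)·f(k+1) − (1)·f(k) = k**3 + 37*k**2/6 + 25*k/2 + 15/2.
Bound: deg f ≤ 2.
Solving with deg f ≤ 2: f(k) = k*(2*k + 3)/6.
So s_k = (B(k−1)f/C)·t_k = (k*(2*k + 3)/(6*k**3 + 37*k**2 + 75*k + 45))·t_k = -3**k*k*(2*k + 3)*factorial(k + 2).
Verify: -3**k*(6*k**3 + 37*k**2 + 75*k + 45)*factorial(k + 2) matches t_k.

s_k = -3**k*k*(2*k + 3)*factorial(k + 2)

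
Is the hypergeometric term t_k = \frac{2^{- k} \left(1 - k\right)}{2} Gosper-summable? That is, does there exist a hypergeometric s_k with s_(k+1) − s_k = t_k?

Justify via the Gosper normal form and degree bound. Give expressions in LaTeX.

Yes. s_k = 2^{- k} k.

Ratio r(k) = k/(2*(k - 1)).
A = 1/2, B = 1, C = k - 1.
Solve (1/2)·f(k+1) − (1)·f(k) = k - 1.
Bound: deg f ≤ 1.
Solving with deg f ≤ 1: f(k) = -2*k.
Then R = B(k−1)f/C = -2*k/(k - 1), so s_k = R(k)·t_k = k/2**k.
s_(k+1) − s_k = (1 - k)/(2*2**k) = t_k.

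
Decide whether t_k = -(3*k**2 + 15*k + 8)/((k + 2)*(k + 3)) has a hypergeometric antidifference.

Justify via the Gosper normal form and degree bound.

Yes. s_k = k*(-3*k - 1)/(k + 2).

Ratio r(k) = (k + 2)*(15*k + 3*(k + 1)**2 + 23)/((k + 4)*(3*k**2 + 15*k + 8)).
Normal form (A,B,C) = (k + 2, k + 4, k**2 + 5*k + 8/3).
Need (k + 2)·f(k+1) − (k + 3)·f(k) = k**2 + 5*k + 8/3.
From deg A=1, deg B=1, deg C=2: d=2.
Solving with deg f ≤ 2: f(k) = k*(3*k + 1)/3.
Certificate R = B(k−1)f/C = k*(k + 3)*(3*k + 1)/(3*k**2 + 15*k + 8) gives s_k = k*(-3*k - 1)/(k + 2).
Check: Δs_k = (-3*k**2 - 15*k - 8)/(k**2 + 5*k + 6). ✓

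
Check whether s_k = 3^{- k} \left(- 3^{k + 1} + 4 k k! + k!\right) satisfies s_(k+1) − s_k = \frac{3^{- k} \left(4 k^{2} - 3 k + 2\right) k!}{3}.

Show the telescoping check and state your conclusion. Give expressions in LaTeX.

s_(k+1) = (-9*3**k + 4*k**2*factorial(k) + 9*k*factorial(k) + 5*factorial(k))/(3*3**k)
s_(k+1) − s_k = (4*k**2 - 3*k + 2)*factorial(k)/(3*3**k)
(s_(k+1) − s_k) − t_k = 0

Valid: the claim telescopes to t_k.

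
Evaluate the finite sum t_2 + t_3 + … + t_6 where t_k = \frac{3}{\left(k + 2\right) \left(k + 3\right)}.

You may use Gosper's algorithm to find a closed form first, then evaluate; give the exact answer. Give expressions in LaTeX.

r(k) = (k + 2)/(k + 4) after simplifying.
So A=k + 2 and B=k + 4, with C=1.
f must satisfy (k + 2)·f(k+1) − (k + 3)·f(k) = 1.
Bound: deg f ≤ 1.
Solving with deg f ≤ 1: f(k) = k/2.
R(k) = B(k−1)·f(k)/C(k) = k*(k + 3)/2; s_k = R·t_k = 3*k/(2*(k + 2)).
Verify: 3/(k**2 + 5*k + 6) matches t_k.
Telescoping: Σ = s_(7) − s_(2) = 7/6 − (3/4) = 5/12.

Σ = 5/12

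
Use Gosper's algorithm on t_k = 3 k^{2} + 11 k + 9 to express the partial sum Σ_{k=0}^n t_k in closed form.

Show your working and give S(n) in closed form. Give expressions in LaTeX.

S(n) = n^{3} + 7 n^{2} + 15 n + 9

The ratio is (3*k**2 + 17*k + 23)/(3*k**2 + 11*k + 9).
A = 1, B = 1, C = k**2 + 11*k/3 + 3.
Solve (1)·f(k+1) − (1)·f(k) = k**2 + 11*k/3 + 3.
From deg A=0, deg B=0, deg C=2: d=3.
A polynomial solution: f(k) = k*(k + 2)**2/3.
Certificate R = B(k−1)f/C = k*(k + 2)**2/(3*k**2 + 11*k + 9) gives s_k = k*(k**2 + 4*k + 4).
s_(k+1) − s_k = 3*k**2 + 11*k + 9 = t_k.
Evaluate: s_(n+1) = n**3 + 7*n**2 + 15*n + 9; subtract s_(0) = 0 ⇒ S(n) = n**3 + 7*n**2 + 15*n + 9.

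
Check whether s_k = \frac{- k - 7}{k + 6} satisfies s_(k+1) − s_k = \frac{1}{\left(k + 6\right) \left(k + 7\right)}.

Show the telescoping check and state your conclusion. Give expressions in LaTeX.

s_(k+1) = (-k - 8)/(k + 7)
s_(k+1) − s_k = 1/(k**2 + 13*k + 42)
(s_(k+1) − s_k) − t_k = 0

valid; difference matches t_k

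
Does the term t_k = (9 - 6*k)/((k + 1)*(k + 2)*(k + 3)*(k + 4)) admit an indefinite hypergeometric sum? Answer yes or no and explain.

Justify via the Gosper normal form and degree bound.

r(k) = (k + 1)*(2*k - 1)/((k + 5)*(2*k - 3)) after simplifying.
A = k + 1, B = k + 5, C = k - 3/2.
Need (k + 1)·f(k+1) − (k + 4)·f(k) = k - 3/2.
deg f ≤ 3 (via 1,1,1).
Solving with deg f ≤ 3: f(k) = -k*(k**2 + 6*k + 20)/18.
R(k) = B(k−1)·f(k)/C(k) = -k*(k + 4)*(k**2 + 6*k + 20)/(9*(2*k - 3)); s_k = R·t_k = k*(k**2 + 6*k + 20)/(3*(k + 1)*(k + 2)*(k + 3)).
s_(k+1) − s_k = 3*(3 - 2*k)/(k**4 + 10*k**3 + 35*k**2 + 50*k + 24) = t_k.

Yes. s_k = k*(k**2 + 6*k + 20)/(3*(k + 1)*(k + 2)*(k + 3)).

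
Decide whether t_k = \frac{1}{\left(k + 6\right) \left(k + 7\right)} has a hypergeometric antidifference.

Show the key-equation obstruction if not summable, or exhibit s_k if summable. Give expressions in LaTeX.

Yes. s_k = \frac{k}{6 \left(k + 6\right)}.

The ratio is (k + 6)/(k + 8).
So A=k + 6 and B=k + 8, with C=1.
Key eq: (k + 6)·f(k+1) = (k + 7)·f(k) + (1).
deg f ≤ 1 (via 1,1,0).
Solve for f: f(k) = k/6 (degree 1 ≤ 1).
So s_k = (B(k−1)f/C)·t_k = (k*(k + 7)/6)·t_k = k/(6*(k + 6)).
Verify: 1/(k**2 + 13*k + 42) matches t_k.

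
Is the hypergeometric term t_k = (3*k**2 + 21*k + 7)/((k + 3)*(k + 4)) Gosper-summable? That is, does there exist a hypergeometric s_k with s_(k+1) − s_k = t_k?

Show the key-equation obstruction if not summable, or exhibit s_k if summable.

Yes. s_k = k*(9*k - 2)/(3*(k + 3)).

The ratio is (k + 3)*(21*k + 3*(k + 1)**2 + 28)/((k + 5)*(3*k**2 + 21*k + 7)).
Take A(k)=k + 3, B(k)=k + 5, C(k)=k**2 + 7*k + 7/3.
f must satisfy (k + 3)·f(k+1) − (k + 4)·f(k) = k**2 + 7*k + 7/3.
d = 2 from the (1,1,2) case.
Coefficient equations give f(k) = k*(9*k - 2)/9.
Then R = B(k−1)f/C = k*(k + 4)*(9*k - 2)/(3*(3*k**2 + 21*k + 7)), so s_k = R(k)·t_k = k*(9*k - 2)/(3*(k + 3)).
Δs = (3*k**2 + 21*k + 7)/(k**2 + 7*k + 12), as required.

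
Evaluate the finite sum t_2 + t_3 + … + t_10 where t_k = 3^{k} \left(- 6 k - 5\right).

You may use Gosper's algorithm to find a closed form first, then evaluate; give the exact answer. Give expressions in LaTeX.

Compute t_(k+1)/t_k: get 3*(6*k + 11)/(6*k + 5).
Factor: A=3; B=1; C=k + 5/6.
f must satisfy (3)·f(k+1) − (1)·f(k) = k + 5/6.
Degrees (0,0,1) ⇒ d ≤ 1.
A polynomial solution: f(k) = (3*k - 2)/6.
R(k) = B(k−1)·f(k)/C(k) = (3*k - 2)/(6*k + 5); s_k = R·t_k = 3**k*(2 - 3*k).
s_(k+1) − s_k = 3**k*(-6*k - 5) = t_k.
Evaluate s at k=11 and k=2: -5491557 and -36; difference -5491521.

Σ = -5491521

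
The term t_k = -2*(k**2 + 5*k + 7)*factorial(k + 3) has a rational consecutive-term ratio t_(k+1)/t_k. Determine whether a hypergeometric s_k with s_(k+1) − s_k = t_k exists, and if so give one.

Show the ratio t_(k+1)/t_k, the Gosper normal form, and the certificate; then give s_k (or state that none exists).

The ratio is (k + 4)*(5*k + (k + 1)**2 + 12)/(k**2 + 5*k + 7).
So A=k + 4 and B=1, with C=k**2 + 5*k + 7.
Need (k + 4)·f(k+1) − (1)·f(k) = k**2 + 5*k + 7.
Bound: deg f ≤ 1.
A polynomial solution: f(k) = k + 1.
Certificate R = B(k−1)f/C = (k + 1)/(k**2 + 5*k + 7) gives s_k = -2*(k + 1)*factorial(k + 3).
Verify: -2*(k**2 + 5*k + 7)*factorial(k + 3) matches t_k.

s_k = -2*(k + 1)*factorial(k + 3)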